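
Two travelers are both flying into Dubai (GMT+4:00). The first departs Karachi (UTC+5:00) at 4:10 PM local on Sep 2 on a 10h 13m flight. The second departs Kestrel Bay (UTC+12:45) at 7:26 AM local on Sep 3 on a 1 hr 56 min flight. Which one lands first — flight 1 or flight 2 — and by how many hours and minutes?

Flight 1 in UTC: 4:10 PM − 5:00 = 11:10 AM on Sep 2.
+10 hours 13 minutes → arrive 9:23 PM UTC on Sep 2.
Flight 2 in UTC: 7:26 AM − 12:45 = 6:41 PM on Sep 2.
+1 hour 56 minutes → arrive 8:37 PM UTC on Sep 2.
Flight 2 lands earlier by 46 minutes.

the second, by 46 minutes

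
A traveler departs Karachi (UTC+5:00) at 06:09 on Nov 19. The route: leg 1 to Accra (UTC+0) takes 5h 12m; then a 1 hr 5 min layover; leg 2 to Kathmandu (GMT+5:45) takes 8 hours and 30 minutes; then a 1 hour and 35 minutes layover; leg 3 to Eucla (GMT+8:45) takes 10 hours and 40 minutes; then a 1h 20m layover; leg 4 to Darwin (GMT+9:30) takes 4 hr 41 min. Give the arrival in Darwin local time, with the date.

Convert departure to UTC: 06:09 − 5:00 = 01:09 UTC on Nov 19.
Add 5 hours 12 minutes leg 1 → 06:21 UTC.
Add 1 hour 5 minutes layover in Accra → 07:26 UTC.
Add 8 hours and 30 minutes leg 2 → 15:56 UTC.
Add 1 hour and 35 minutes layover in Kathmandu → 17:31 UTC.
Add 10 hours and 40 minutes leg 3 → 04:11 UTC (Nov 20).
Add 1 hour and 20 minutes layover in Eucla → 05:31 UTC.
Add 4 hours 41 minutes leg 4 → 10:12 UTC.
Darwin is UTC+9:30, so local arrival = 10:12 + 9:30 = 19:42 on Nov 20.

19:42 on November 20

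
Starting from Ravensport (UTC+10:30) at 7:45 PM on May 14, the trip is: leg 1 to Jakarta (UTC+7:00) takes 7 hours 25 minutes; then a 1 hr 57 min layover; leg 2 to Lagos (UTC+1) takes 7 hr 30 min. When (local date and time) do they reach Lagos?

3:07 AM on May 15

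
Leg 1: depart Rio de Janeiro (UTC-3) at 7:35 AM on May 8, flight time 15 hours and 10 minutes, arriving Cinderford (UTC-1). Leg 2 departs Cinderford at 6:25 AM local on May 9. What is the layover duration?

5 hours 40 minutes

Convert departure to UTC: 7:35 AM + 3:00 = 10:35 AM UTC on May 8.
Add 15 hours 10 minutes flight time → 1:45 AM UTC (May 9).
Cinderford is UTC−1:00, so local arrival = 1:45 AM − 1:00 = 12:45 AM on May 9.
Layover = 6:25 AM − 12:45 AM = 5 hours 40 minutes.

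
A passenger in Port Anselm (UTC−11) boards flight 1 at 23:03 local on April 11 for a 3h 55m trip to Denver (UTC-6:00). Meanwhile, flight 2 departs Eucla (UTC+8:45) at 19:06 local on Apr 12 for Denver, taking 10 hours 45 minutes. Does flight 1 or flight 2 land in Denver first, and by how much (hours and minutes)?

Flight 1 in UTC: 23:03 + 11:00 = 10:03 on Apr 12.
+3 hours 55 minutes → arrive 13:58 UTC on Apr 12.
Flight 2 in UTC: 19:06 − 8:45 = 10:21 on Apr 12.
+10 hours 45 minutes → arrive 21:06 UTC on Apr 12.
Flight 1 lands earlier by 7 hours 8 minutes.

the first, by 7 hours 8 minutes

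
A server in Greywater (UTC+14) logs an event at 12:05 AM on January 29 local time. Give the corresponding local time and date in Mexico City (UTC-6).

Mexico City is 20:00 behind Greywater.
Shift by the zone difference: 12:05 AM − 20:00 = 4:05 AM on Jan 28 in Mexico City.

4:05 AM on Jan 28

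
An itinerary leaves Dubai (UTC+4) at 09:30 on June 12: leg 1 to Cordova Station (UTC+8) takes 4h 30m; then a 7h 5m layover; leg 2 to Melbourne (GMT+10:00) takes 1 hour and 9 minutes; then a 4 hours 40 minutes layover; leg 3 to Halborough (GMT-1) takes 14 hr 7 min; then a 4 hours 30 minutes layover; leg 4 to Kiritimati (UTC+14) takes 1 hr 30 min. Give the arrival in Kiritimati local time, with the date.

Convert departure to UTC: 09:30 − 4:00 = 05:30 UTC on Jun 12.
Add 4 hours and 30 minutes leg 1 → 10:00 UTC.
Add 7 hours 5 minutes layover in Cordova Station → 17:05 UTC.
Add 1 hour 9 minutes leg 2 → 18:14 UTC.
Add 4 hours 40 minutes layover in Melbourne → 22:54 UTC.
Add 14 hours and 7 minutes leg 3 → 13:01 UTC (Jun 13).
Add 4 hours 30 minutes layover in Halborough → 17:31 UTC.
Add 1 hour and 30 minutes leg 4 → 19:01 UTC.
Kiritimati is UTC+14:00, so local arrival = 19:01 + 14:00 = 09:01 on Jun 14.

09:01 on Jun 14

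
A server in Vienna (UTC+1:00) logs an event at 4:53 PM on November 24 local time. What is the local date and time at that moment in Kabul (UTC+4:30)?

In UTC: 4:53 PM − 1:00 = 3:53 PM on Nov 24.
Kabul is UTC+4:30: 3:53 PM + 4:30 = 8:23 PM on Nov 24.

8:23 PM on November 24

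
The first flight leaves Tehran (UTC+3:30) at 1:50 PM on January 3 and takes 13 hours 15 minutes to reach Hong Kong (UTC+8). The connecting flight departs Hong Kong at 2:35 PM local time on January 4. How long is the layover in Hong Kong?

Convert departure to UTC: 1:50 PM − 3:30 = 10:20 AM UTC on Jan 3.
Add 13 hours 15 minutes flight time → 11:35 PM UTC.
Hong Kong is UTC+8:00, so local arrival = 11:35 PM + 8:00 = 7:35 AM on Jan 4.
Layover = 2:35 PM − 7:35 AM = 7 hours.

7 hours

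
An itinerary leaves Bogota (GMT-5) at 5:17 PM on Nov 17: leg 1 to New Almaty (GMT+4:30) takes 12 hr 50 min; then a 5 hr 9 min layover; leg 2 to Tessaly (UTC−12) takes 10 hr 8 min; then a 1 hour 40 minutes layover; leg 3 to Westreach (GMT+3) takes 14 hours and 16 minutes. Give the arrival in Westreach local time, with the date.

Convert departure to UTC: 5:17 PM + 5:00 = 10:17 PM UTC on Nov 17.
Add 12 hours 50 minutes leg 1 → 11:07 AM UTC (Nov 18).
Add 5 hours and 9 minutes layover in New Almaty → 4:16 PM UTC.
Add 10 hours and 8 minutes leg 2 → 2:24 AM UTC (Nov 19).
Add 1 hour 40 minutes layover in Tessaly → 4:04 AM UTC.
Add 14 hours and 16 minutes leg 3 → 6:20 PM UTC.
Westreach is UTC+3:00, so local arrival = 6:20 PM + 3:00 = 9:20 PM on Nov 19.

9:20 PM on November 19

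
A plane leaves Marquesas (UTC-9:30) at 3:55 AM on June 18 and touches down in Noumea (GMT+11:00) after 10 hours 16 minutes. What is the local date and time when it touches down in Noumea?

Convert departure to UTC: 3:55 AM + 9:30 = 1:25 PM UTC on Jun 18.
Add 10 hours and 16 minutes travel time → 11:41 PM UTC.
Noumea is UTC+11:00, so local arrival = 11:41 PM + 11:00 = 10:41 AM on Jun 19.

10:41 AM on June 19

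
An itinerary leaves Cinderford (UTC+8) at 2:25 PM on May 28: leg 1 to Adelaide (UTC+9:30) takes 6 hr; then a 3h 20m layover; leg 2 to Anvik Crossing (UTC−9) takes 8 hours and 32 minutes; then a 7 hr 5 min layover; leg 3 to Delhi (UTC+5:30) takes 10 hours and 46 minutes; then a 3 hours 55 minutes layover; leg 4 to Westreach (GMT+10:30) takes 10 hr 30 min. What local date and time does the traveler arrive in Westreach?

7:03 PM on May 30

Convert departure to UTC: 2:25 PM − 8:00 = 6:25 AM UTC on May 28.
Add 6 hours leg 1 → 12:25 PM UTC.
Add 3 hours 20 minutes layover in Adelaide → 3:45 PM UTC.
Add 8 hours and 32 minutes leg 2 → 12:17 AM UTC (May 29).
Add 7 hours and 5 minutes layover in Anvik Crossing → 7:22 AM UTC.
Add 10 hours 46 minutes leg 3 → 6:08 PM UTC.
Add 3 hours and 55 minutes layover in Delhi → 10:03 PM UTC.
Add 10 hours and 30 minutes leg 4 → 8:33 AM UTC (May 30).
Westreach is UTC+10:30, so local arrival = 8:33 AM + 10:30 = 7:03 PM on May 30.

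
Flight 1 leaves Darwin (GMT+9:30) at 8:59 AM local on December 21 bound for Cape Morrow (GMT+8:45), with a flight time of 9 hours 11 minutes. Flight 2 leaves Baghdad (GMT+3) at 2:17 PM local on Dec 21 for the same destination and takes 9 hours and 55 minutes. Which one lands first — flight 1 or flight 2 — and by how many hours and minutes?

Flight 1 in UTC: 8:59 AM − 9:30 = 11:29 PM on Dec 20.
+9 hours and 11 minutes → arrive 8:40 AM UTC on Dec 21.
Flight 2 in UTC: 2:17 PM − 3:00 = 11:17 AM on Dec 21.
+9 hours and 55 minutes → arrive 9:12 PM UTC on Dec 21.
Flight 1 lands earlier by 12 hours 32 minutes.

the first, by 12 hours 32 minutes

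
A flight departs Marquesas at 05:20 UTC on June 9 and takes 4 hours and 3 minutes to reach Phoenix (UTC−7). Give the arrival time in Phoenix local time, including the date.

Departure is given in UTC: 05:20 on Jun 9.
Add 4 hours 3 minutes → 09:23 UTC.
Phoenix is UTC−7:00: 09:23 − 7:00 = 02:23 on Jun 9.

02:23 on June 9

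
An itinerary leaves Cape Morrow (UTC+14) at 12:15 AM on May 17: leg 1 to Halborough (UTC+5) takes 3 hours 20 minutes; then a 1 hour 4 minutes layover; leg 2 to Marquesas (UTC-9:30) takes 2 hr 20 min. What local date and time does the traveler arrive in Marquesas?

Convert departure to UTC: 12:15 AM − 14:00 = 10:15 AM UTC on May 16.
Add 3 hours 20 minutes leg 1 → 1:35 PM UTC.
Add 1 hour 4 minutes layover in Halborough → 2:39 PM UTC.
Add 2 hours 20 minutes leg 2 → 4:59 PM UTC.
Marquesas is UTC−9:30, so local arrival = 4:59 PM − 9:30 = 7:29 AM on May 16.

7:29 AM on May 16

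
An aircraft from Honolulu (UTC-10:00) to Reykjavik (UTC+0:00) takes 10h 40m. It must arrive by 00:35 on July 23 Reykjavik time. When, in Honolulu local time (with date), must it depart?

03:55 on Jul 22

Target arrival is already UTC: 00:35 on Jul 23.
Subtract 10 hours and 40 minutes → departure 13:55 UTC on Jul 22.
Honolulu is UTC−10:00: 13:55 − 10:00 = 03:55 on Jul 22.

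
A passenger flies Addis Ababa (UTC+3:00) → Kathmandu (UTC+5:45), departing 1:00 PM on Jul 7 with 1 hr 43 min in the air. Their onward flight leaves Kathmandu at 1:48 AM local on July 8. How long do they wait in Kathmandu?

Convert departure to UTC: 1:00 PM − 3:00 = 10:00 AM UTC on Jul 7.
Add 1 hour 43 minutes flight time → 11:43 AM UTC.
Kathmandu is UTC+5:45, so local arrival = 11:43 AM + 5:45 = 5:28 PM on Jul 7.
Layover = 1:48 AM − 5:28 PM (+1 day) = 8 hours 20 minutes.

8 hours 20 minutes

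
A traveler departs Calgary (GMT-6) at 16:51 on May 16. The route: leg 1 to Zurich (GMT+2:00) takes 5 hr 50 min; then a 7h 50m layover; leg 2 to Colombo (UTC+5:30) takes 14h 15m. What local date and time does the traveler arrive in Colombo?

Convert departure to UTC: 16:51 + 6:00 = 22:51 UTC on May 16.
Add 5 hours and 50 minutes leg 1 → 04:41 UTC (May 17).
Add 7 hours and 50 minutes layover in Zurich → 12:31 UTC.
Add 14 hours 15 minutes leg 2 → 02:46 UTC (May 18).
Colombo is UTC+5:30, so local arrival = 02:46 + 5:30 = 08:16 on May 18.

08:16 on May 18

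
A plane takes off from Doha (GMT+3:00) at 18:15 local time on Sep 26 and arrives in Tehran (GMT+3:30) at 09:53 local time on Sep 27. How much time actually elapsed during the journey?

15 hours 8 minutes

Departure in UTC: 18:15 − 3:00 = 15:15 on Sep 26.
Arrival in UTC: 09:53 − 3:30 = 06:23 on Sep 27.
Elapsed = 06:23 − 15:15 (+1 day) = 15 hours 8 minutes.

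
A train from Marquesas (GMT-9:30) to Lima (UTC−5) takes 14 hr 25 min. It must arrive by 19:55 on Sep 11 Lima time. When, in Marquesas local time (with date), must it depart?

01:00 on Sep 11

Target arrival in UTC: 19:55 + 5:00 = 00:55 on Sep 12.
Subtract 14 hours and 25 minutes → departure 10:30 UTC on Sep 11.
Marquesas is UTC−9:30: 10:30 − 9:30 = 01:00 on Sep 11.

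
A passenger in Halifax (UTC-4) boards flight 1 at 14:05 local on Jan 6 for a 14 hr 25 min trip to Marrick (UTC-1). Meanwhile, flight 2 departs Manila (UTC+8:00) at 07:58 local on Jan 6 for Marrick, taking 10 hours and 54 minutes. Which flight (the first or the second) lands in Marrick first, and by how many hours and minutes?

the second, by 21 hours 38 minutes

Flight 1 in UTC: 14:05 + 4:00 = 18:05 on Jan 6.
+14 hours 25 minutes → arrive 08:30 UTC on Jan 7.
Flight 2 in UTC: 07:58 − 8:00 = 23:58 on Jan 5.
+10 hours 54 minutes → arrive 10:52 UTC on Jan 6.
Flight 2 lands earlier by 21 hours 38 minutes.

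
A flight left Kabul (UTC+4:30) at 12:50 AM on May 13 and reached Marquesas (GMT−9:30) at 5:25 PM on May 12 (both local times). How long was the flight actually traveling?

Marquesas is 14:00 behind Kabul.
Clock-face elapsed time (ignoring zones) is −7 hours 25 minutes.
Actual elapsed = −7 hours 25 minutes + 14:00 = 6 hours 35 minutes.

6 hours 35 minutes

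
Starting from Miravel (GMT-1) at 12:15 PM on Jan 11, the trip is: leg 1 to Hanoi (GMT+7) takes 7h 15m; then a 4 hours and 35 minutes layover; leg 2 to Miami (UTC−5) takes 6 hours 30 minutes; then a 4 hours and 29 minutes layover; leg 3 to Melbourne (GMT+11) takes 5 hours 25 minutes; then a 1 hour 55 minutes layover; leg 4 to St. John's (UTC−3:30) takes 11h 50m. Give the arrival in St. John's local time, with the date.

Convert departure to UTC: 12:15 PM + 1:00 = 1:15 PM UTC on Jan 11.
Add 7 hours 15 minutes leg 1 → 8:30 PM UTC.
Add 4 hours 35 minutes layover in Hanoi → 1:05 AM UTC (Jan 12).
Add 6 hours and 30 minutes leg 2 → 7:35 AM UTC.
Add 4 hours 29 minutes layover in Miami → 12:04 PM UTC.
Add 5 hours 25 minutes leg 3 → 5:29 PM UTC.
Add 1 hour and 55 minutes layover in Melbourne → 7:24 PM UTC.
Add 11 hours and 50 minutes leg 4 → 7:14 AM UTC (Jan 13).
St. John's is UTC−3:30, so local arrival = 7:14 AM − 3:30 = 3:44 AM on Jan 13.

3:44 AM on Jan 13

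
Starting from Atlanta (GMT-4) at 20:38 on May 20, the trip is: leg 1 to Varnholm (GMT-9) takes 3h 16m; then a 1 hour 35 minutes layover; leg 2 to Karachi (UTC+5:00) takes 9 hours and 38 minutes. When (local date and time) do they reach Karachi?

Convert departure to UTC: 20:38 + 4:00 = 00:38 UTC on May 21.
Add 3 hours and 16 minutes leg 1 → 03:54 UTC.
Add 1 hour 35 minutes layover in Varnholm → 05:29 UTC.
Add 9 hours and 38 minutes leg 2 → 15:07 UTC.
Karachi is UTC+5:00, so local arrival = 15:07 + 5:00 = 20:07 on May 21.

20:07 on May 21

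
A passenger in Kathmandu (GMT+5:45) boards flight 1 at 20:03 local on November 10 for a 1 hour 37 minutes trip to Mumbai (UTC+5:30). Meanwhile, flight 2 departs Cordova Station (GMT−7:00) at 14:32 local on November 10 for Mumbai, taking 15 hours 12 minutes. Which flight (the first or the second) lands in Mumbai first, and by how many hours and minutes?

Flight 1 in UTC: 20:03 − 5:45 = 14:18 on Nov 10.
+1 hour and 37 minutes → arrive 15:55 UTC on Nov 10.
Flight 2 in UTC: 14:32 + 7:00 = 21:32 on Nov 10.
+15 hours and 12 minutes → arrive 12:44 UTC on Nov 11.
Flight 1 lands earlier by 20 hours 49 minutes.

the first, by 20 hours 49 minutes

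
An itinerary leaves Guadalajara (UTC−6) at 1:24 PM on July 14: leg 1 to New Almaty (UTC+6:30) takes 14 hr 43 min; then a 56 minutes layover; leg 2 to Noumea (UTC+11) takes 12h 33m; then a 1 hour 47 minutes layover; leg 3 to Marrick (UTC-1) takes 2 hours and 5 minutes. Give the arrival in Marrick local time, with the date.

2:28 AM on July 16

Convert departure to UTC: 1:24 PM + 6:00 = 7:24 PM UTC on Jul 14.
Add 14 hours 43 minutes leg 1 → 10:07 AM UTC (Jul 15).
Add 56 minutes layover in New Almaty → 11:03 AM UTC.
Add 12 hours 33 minutes leg 2 → 11:36 PM UTC.
Add 1 hour 47 minutes layover in Noumea → 1:23 AM UTC (Jul 16).
Add 2 hours and 5 minutes leg 3 → 3:28 AM UTC.
Marrick is UTC−1:00, so local arrival = 3:28 AM − 1:00 = 2:28 AM on Jul 16.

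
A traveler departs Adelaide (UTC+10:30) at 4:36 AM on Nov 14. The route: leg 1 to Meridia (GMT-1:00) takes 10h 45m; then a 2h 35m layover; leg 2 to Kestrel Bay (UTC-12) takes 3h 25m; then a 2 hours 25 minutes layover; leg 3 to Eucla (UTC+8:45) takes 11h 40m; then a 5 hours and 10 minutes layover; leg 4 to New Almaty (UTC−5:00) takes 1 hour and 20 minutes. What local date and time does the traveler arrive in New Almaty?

Convert departure to UTC: 4:36 AM − 10:30 = 6:06 PM UTC on Nov 13.
Add 10 hours 45 minutes leg 1 → 4:51 AM UTC (Nov 14).
Add 2 hours 35 minutes layover in Meridia → 7:26 AM UTC.
Add 3 hours and 25 minutes leg 2 → 10:51 AM UTC.
Add 2 hours and 25 minutes layover in Kestrel Bay → 1:16 PM UTC.
Add 11 hours 40 minutes leg 3 → 12:56 AM UTC (Nov 15).
Add 5 hours and 10 minutes layover in Eucla → 6:06 AM UTC.
Add 1 hour 20 minutes leg 4 → 7:26 AM UTC.
New Almaty is UTC−5:00, so local arrival = 7:26 AM − 5:00 = 2:26 AM on Nov 15.

2:26 AM on November 15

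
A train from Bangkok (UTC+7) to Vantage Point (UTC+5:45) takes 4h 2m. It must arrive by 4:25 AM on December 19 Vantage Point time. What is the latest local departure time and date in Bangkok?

1:38 AM on December 19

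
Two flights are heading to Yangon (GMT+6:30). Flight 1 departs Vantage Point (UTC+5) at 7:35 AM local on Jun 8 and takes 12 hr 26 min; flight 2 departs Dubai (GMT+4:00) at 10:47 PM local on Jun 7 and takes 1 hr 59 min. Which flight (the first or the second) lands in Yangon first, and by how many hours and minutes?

Flight 1 in UTC: 7:35 AM − 5:00 = 2:35 AM on Jun 8.
+12 hours 26 minutes → arrive 3:01 PM UTC on Jun 8.
Flight 2 in UTC: 10:47 PM − 4:00 = 6:47 PM on Jun 7.
+1 hour and 59 minutes → arrive 8:46 PM UTC on Jun 7.
Flight 2 lands earlier by 18 hours 15 minutes.

the second, by 18 hours 15 minutes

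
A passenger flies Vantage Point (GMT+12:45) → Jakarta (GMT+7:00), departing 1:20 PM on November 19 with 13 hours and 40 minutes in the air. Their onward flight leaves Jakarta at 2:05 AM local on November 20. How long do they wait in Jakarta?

Convert departure to UTC: 1:20 PM − 12:45 = 12:35 AM UTC on Nov 19.
Add 13 hours and 40 minutes flight time → 2:15 PM UTC.
Jakarta is UTC+7:00, so local arrival = 2:15 PM + 7:00 = 9:15 PM on Nov 19.
Layover = 2:05 AM − 9:15 PM (+1 day) = 4 hours 50 minutes.

4 hours 50 minutes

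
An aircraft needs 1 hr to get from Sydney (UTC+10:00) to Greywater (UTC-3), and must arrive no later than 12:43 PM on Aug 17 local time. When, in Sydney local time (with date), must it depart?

Target arrival in UTC: 12:43 PM + 3:00 = 3:43 PM on Aug 17.
Subtract 1 hour → departure 2:43 PM UTC on Aug 17.
Sydney is UTC+10:00: 2:43 PM + 10:00 = 12:43 AM on Aug 18.

12:43 AM on August 18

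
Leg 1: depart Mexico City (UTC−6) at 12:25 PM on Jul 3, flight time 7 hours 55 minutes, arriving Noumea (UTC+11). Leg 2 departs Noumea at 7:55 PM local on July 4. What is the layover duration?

Convert departure to UTC: 12:25 PM + 6:00 = 6:25 PM UTC on Jul 3.
Add 7 hours and 55 minutes flight time → 2:20 AM UTC (Jul 4).
Noumea is UTC+11:00, so local arrival = 2:20 AM + 11:00 = 1:20 PM on Jul 4.
Layover = 7:55 PM − 1:20 PM = 6 hours 35 minutes.

6 hours 35 minutes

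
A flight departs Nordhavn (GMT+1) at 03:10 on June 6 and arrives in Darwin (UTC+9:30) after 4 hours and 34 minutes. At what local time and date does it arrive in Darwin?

Darwin is 8:30 ahead of Nordhavn.
After 4 hours 34 minutes it is 07:44 in Nordhavn.
Shift by the zone difference: 07:44 + 8:30 = 16:14 on Jun 6 in Darwin.

16:14 on Jun 6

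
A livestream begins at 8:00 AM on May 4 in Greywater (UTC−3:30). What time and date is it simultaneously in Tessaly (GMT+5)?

4:30 PM on May 4

Tessaly is 8:30 ahead of Greywater.
Shift by the zone difference: 8:00 AM + 8:30 = 4:30 PM on May 4 in Tessaly.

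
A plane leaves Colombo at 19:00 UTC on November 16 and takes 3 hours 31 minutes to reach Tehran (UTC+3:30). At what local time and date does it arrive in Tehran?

Departure is given in UTC: 19:00 on Nov 16.
Add 3 hours 31 minutes → 22:31 UTC.
Tehran is UTC+3:30: 22:31 + 3:30 = 02:01 on Nov 17.

02:01 on Nov 17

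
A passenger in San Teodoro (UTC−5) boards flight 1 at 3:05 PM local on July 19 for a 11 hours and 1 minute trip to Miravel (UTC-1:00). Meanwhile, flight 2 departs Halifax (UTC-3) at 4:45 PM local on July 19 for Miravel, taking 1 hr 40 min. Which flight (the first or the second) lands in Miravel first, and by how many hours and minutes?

the second, by 9 hours 41 minutes

Flight 1 in UTC: 3:05 PM + 5:00 = 8:05 PM on Jul 19.
+11 hours and 1 minute → arrive 7:06 AM UTC on Jul 20.
Flight 2 in UTC: 4:45 PM + 3:00 = 7:45 PM on Jul 19.
+1 hour 40 minutes → arrive 9:25 PM UTC on Jul 19.
Flight 2 lands earlier by 9 hours 41 minutes.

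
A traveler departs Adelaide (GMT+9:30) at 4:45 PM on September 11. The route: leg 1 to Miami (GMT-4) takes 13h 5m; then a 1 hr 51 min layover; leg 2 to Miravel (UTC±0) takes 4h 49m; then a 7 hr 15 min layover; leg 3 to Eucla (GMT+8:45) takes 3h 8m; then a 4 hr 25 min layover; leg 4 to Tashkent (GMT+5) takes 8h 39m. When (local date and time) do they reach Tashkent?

Convert departure to UTC: 4:45 PM − 9:30 = 7:15 AM UTC on Sep 11.
Add 13 hours and 5 minutes leg 1 → 8:20 PM UTC.
Add 1 hour 51 minutes layover in Miami → 10:11 PM UTC.
Add 4 hours 49 minutes leg 2 → 3:00 AM UTC (Sep 12).
Add 7 hours 15 minutes layover in Miravel → 10:15 AM UTC.
Add 3 hours 8 minutes leg 3 → 1:23 PM UTC.
Add 4 hours and 25 minutes layover in Eucla → 5:48 PM UTC.
Add 8 hours and 39 minutes leg 4 → 2:27 AM UTC (Sep 13).
Tashkent is UTC+5:00, so local arrival = 2:27 AM + 5:00 = 7:27 AM on Sep 13.

7:27 AM on September 13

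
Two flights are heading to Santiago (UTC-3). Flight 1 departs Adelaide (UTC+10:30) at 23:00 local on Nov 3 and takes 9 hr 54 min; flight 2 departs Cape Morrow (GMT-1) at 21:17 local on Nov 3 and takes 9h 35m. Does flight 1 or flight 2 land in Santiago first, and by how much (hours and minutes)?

Flight 1 in UTC: 23:00 − 10:30 = 12:30 on Nov 3.
+9 hours and 54 minutes → arrive 22:24 UTC on Nov 3.
Flight 2 in UTC: 21:17 + 1:00 = 22:17 on Nov 3.
+9 hours 35 minutes → arrive 07:52 UTC on Nov 4.
Flight 1 lands earlier by 9 hours 28 minutes.

the first, by 9 hours 28 minutes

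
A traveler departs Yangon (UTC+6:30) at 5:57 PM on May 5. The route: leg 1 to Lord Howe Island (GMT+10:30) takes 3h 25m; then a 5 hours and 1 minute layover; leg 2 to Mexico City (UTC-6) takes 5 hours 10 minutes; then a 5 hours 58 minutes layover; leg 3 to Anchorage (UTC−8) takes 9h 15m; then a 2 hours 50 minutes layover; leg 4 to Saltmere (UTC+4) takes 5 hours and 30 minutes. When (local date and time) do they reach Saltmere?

4:36 AM on May 7

Convert departure to UTC: 5:57 PM − 6:30 = 11:27 AM UTC on May 5.
Add 3 hours and 25 minutes leg 1 → 2:52 PM UTC.
Add 5 hours and 1 minute layover in Lord Howe Island → 7:53 PM UTC.
Add 5 hours and 10 minutes leg 2 → 1:03 AM UTC (May 6).
Add 5 hours 58 minutes layover in Mexico City → 7:01 AM UTC.
Add 9 hours 15 minutes leg 3 → 4:16 PM UTC.
Add 2 hours 50 minutes layover in Anchorage → 7:06 PM UTC.
Add 5 hours 30 minutes leg 4 → 12:36 AM UTC (May 7).
Saltmere is UTC+4:00, so local arrival = 12:36 AM + 4:00 = 4:36 AM on May 7.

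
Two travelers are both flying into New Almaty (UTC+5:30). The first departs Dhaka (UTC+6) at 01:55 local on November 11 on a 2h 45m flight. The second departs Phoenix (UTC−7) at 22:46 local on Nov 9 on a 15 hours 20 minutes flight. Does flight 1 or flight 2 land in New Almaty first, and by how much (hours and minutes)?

Flight 1 in UTC: 01:55 − 6:00 = 19:55 on Nov 10.
+2 hours and 45 minutes → arrive 22:40 UTC on Nov 10.
Flight 2 in UTC: 22:46 + 7:00 = 05:46 on Nov 10.
+15 hours and 20 minutes → arrive 21:06 UTC on Nov 10.
Flight 2 lands earlier by 1 hour 34 minutes.

the second, by 1 hour 34 minutes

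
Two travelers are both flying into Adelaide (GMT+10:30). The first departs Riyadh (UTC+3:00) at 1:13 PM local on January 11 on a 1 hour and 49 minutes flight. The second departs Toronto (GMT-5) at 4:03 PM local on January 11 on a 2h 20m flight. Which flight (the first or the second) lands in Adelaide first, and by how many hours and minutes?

the first, by 11 hours 21 minutes

Flight 1 in UTC: 1:13 PM − 3:00 = 10:13 AM on Jan 11.
+1 hour 49 minutes → arrive 12:02 PM UTC on Jan 11.
Flight 2 in UTC: 4:03 PM + 5:00 = 9:03 PM on Jan 11.
+2 hours and 20 minutes → arrive 11:23 PM UTC on Jan 11.
Flight 1 lands earlier by 11 hours 21 minutes.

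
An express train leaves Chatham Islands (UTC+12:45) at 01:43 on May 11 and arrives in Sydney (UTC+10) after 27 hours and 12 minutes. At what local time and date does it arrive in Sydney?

Convert departure to UTC: 01:43 − 12:45 = 12:58 UTC on May 10.
Add 27 hours and 12 minutes travel time → 16:10 UTC (May 11).
Sydney is UTC+10:00, so local arrival = 16:10 + 10:00 = 02:10 on May 12.

02:10 on May 12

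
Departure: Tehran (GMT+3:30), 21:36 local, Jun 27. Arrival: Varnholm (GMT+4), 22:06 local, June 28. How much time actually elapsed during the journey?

Departure in UTC: 21:36 − 3:30 = 18:06 on Jun 27.
Arrival in UTC: 22:06 − 4:00 = 18:06 on Jun 28.
Elapsed = 18:06 − 18:06 (+1 day) = 24 hours.

24 hours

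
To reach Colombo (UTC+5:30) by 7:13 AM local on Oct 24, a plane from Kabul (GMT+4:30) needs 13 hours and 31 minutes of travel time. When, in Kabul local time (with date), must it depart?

4:42 PM on October 23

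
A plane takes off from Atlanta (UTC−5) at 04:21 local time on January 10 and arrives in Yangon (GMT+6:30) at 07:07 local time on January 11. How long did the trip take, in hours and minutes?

Yangon is 11:30 ahead of Atlanta.
Clock-face elapsed time (ignoring zones) is 26 hours 46 minutes.
Actual elapsed = 26 hours 46 minutes − 11:30 = 15 hours 16 minutes.

15 hours 16 minutes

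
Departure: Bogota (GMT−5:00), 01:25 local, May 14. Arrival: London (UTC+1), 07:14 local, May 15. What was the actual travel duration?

Departure in UTC: 01:25 + 5:00 = 06:25 on May 14.
Arrival in UTC: 07:14 − 1:00 = 06:14 on May 15.
Elapsed = 06:14 − 06:25 (+1 day) = 23 hours 49 minutes.

23 hours 49 minutes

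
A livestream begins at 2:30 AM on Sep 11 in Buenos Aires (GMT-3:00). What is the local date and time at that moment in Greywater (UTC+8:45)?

2:15 PM on September 11

Greywater is 11:45 ahead of Buenos Aires.
Shift by the zone difference: 2:30 AM + 11:45 = 2:15 PM on Sep 11 in Greywater.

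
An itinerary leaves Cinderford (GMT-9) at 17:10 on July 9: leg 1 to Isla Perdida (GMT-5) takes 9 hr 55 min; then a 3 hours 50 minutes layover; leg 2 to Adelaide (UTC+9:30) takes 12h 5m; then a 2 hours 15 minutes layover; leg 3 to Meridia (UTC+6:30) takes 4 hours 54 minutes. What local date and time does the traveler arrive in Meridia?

17:39 on July 11

Convert departure to UTC: 17:10 + 9:00 = 02:10 UTC on Jul 10.
Add 9 hours and 55 minutes leg 1 → 12:05 UTC.
Add 3 hours 50 minutes layover in Isla Perdida → 15:55 UTC.
Add 12 hours and 5 minutes leg 2 → 04:00 UTC (Jul 11).
Add 2 hours and 15 minutes layover in Adelaide → 06:15 UTC.
Add 4 hours 54 minutes leg 3 → 11:09 UTC.
Meridia is UTC+6:30, so local arrival = 11:09 + 6:30 = 17:39 on Jul 11.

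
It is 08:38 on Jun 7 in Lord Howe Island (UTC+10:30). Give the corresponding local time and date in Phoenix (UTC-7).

Phoenix is 17:30 behind Lord Howe Island.
Shift by the zone difference: 08:38 − 17:30 = 15:08 on Jun 6 in Phoenix.

15:08 on Jun 6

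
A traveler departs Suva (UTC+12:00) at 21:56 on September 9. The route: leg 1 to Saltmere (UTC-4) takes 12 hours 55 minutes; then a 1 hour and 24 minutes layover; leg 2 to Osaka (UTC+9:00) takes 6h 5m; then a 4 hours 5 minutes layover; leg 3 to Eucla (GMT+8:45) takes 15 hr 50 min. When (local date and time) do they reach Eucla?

11:00 on September 11

Convert departure to UTC: 21:56 − 12:00 = 09:56 UTC on Sep 9.
Add 12 hours 55 minutes leg 1 → 22:51 UTC.
Add 1 hour 24 minutes layover in Saltmere → 00:15 UTC (Sep 10).
Add 6 hours and 5 minutes leg 2 → 06:20 UTC.
Add 4 hours 5 minutes layover in Osaka → 10:25 UTC.
Add 15 hours and 50 minutes leg 3 → 02:15 UTC (Sep 11).
Eucla is UTC+8:45, so local arrival = 02:15 + 8:45 = 11:00 on Sep 11.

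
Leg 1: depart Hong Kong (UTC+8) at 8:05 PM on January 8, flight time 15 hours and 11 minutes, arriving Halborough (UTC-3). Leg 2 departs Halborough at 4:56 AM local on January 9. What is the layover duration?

Convert departure to UTC: 8:05 PM − 8:00 = 12:05 PM UTC on Jan 8.
Add 15 hours and 11 minutes flight time → 3:16 AM UTC (Jan 9).
Halborough is UTC−3:00, so local arrival = 3:16 AM − 3:00 = 12:16 AM on Jan 9.
Layover = 4:56 AM − 12:16 AM = 4 hours 40 minutes.

4 hours 40 minutes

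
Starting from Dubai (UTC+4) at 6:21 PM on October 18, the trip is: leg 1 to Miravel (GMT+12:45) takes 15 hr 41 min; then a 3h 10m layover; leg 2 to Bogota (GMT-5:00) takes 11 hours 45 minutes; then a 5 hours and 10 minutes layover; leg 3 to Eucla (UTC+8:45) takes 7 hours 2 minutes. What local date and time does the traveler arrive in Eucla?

5:54 PM on Oct 20

Convert departure to UTC: 6:21 PM − 4:00 = 2:21 PM UTC on Oct 18.
Add 15 hours and 41 minutes leg 1 → 6:02 AM UTC (Oct 19).
Add 3 hours and 10 minutes layover in Miravel → 9:12 AM UTC.
Add 11 hours and 45 minutes leg 2 → 8:57 PM UTC.
Add 5 hours 10 minutes layover in Bogota → 2:07 AM UTC (Oct 20).
Add 7 hours 2 minutes leg 3 → 9:09 AM UTC.
Eucla is UTC+8:45, so local arrival = 9:09 AM + 8:45 = 5:54 PM on Oct 20.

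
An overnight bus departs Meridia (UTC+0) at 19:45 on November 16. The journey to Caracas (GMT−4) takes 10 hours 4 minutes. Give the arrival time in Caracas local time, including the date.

Meridia is at UTC+0, so departure is already 19:45 UTC on Nov 16.
Add 10 hours 4 minutes travel time → 05:49 UTC (Nov 17).
Caracas is UTC−4:00, so local arrival = 05:49 − 4:00 = 01:49 on Nov 17.

01:49 on Nov 17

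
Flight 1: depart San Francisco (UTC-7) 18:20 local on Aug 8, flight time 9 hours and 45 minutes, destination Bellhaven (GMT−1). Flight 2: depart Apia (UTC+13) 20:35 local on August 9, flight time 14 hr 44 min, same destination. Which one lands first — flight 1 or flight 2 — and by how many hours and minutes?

the first, by 11 hours 14 minutes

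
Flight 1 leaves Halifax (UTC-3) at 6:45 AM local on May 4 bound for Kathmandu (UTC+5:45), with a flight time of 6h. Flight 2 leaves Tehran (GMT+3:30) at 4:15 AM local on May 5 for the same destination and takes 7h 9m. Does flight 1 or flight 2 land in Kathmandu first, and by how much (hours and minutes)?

Flight 1 in UTC: 6:45 AM + 3:00 = 9:45 AM on May 4.
+6 hours → arrive 3:45 PM UTC on May 4.
Flight 2 in UTC: 4:15 AM − 3:30 = 12:45 AM on May 5.
+7 hours and 9 minutes → arrive 7:54 AM UTC on May 5.
Flight 1 lands earlier by 16 hours 9 minutes.

the first, by 16 hours 9 minutes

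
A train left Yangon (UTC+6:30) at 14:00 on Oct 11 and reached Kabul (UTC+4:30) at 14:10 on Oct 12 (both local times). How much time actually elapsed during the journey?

26 hours 10 minutes

Departure in UTC: 14:00 − 6:30 = 07:30 on Oct 11.
Arrival in UTC: 14:10 − 4:30 = 09:40 on Oct 12.
Elapsed = 09:40 − 07:30 (+1 day) = 26 hours 10 minutes.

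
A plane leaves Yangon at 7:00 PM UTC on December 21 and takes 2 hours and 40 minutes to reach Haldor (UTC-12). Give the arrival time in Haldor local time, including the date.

9:40 AM on Dec 21

Departure is given in UTC: 7:00 PM on Dec 21.
Add 2 hours 40 minutes → 9:40 PM UTC.
Haldor is UTC−12:00: 9:40 PM − 12:00 = 9:40 AM on Dec 21.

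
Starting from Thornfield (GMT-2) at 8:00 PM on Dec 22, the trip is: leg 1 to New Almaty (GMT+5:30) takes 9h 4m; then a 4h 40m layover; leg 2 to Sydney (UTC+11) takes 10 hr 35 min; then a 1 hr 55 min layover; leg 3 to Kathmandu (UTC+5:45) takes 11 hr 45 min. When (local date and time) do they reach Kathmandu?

5:44 PM on December 24

Convert departure to UTC: 8:00 PM + 2:00 = 10:00 PM UTC on Dec 22.
Add 9 hours and 4 minutes leg 1 → 7:04 AM UTC (Dec 23).
Add 4 hours and 40 minutes layover in New Almaty → 11:44 AM UTC.
Add 10 hours 35 minutes leg 2 → 10:19 PM UTC.
Add 1 hour 55 minutes layover in Sydney → 12:14 AM UTC (Dec 24).
Add 11 hours 45 minutes leg 3 → 11:59 AM UTC.
Kathmandu is UTC+5:45, so local arrival = 11:59 AM + 5:45 = 5:44 PM on Dec 24.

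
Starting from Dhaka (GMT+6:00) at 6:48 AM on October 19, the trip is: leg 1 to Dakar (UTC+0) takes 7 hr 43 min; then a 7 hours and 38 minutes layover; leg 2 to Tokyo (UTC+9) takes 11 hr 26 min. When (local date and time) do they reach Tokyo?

Convert departure to UTC: 6:48 AM − 6:00 = 12:48 AM UTC on Oct 19.
Add 7 hours 43 minutes leg 1 → 8:31 AM UTC.
Add 7 hours 38 minutes layover in Dakar → 4:09 PM UTC.
Add 11 hours 26 minutes leg 2 → 3:35 AM UTC (Oct 20).
Tokyo is UTC+9:00, so local arrival = 3:35 AM + 9:00 = 12:35 PM on Oct 20.

12:35 PM on October 20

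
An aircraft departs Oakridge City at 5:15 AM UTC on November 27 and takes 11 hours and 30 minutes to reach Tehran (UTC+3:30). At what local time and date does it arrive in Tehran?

Departure is given in UTC: 5:15 AM on Nov 27.
Add 11 hours and 30 minutes → 4:45 PM UTC.
Tehran is UTC+3:30: 4:45 PM + 3:30 = 8:15 PM on Nov 27.

8:15 PM on November 27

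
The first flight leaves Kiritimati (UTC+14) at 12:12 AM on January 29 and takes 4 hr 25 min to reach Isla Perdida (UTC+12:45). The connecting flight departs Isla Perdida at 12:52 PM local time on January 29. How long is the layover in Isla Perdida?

Convert departure to UTC: 12:12 AM − 14:00 = 10:12 AM UTC on Jan 28.
Add 4 hours 25 minutes flight time → 2:37 PM UTC.
Isla Perdida is UTC+12:45, so local arrival = 2:37 PM + 12:45 = 3:22 AM on Jan 29.
Layover = 12:52 PM − 3:22 AM = 9 hours 30 minutes.

9 hours 30 minutes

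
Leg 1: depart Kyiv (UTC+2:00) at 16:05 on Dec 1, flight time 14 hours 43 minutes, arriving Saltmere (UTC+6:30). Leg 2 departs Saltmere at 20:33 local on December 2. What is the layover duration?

Convert departure to UTC: 16:05 − 2:00 = 14:05 UTC on Dec 1.
Add 14 hours and 43 minutes flight time → 04:48 UTC (Dec 2).
Saltmere is UTC+6:30, so local arrival = 04:48 + 6:30 = 11:18 on Dec 2.
Layover = 20:33 − 11:18 = 9 hours 15 minutes.

9 hours 15 minutes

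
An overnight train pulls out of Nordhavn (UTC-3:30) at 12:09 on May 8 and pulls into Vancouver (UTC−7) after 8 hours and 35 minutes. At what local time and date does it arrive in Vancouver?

Convert departure to UTC: 12:09 + 3:30 = 15:39 UTC on May 8.
Add 8 hours 35 minutes travel time → 00:14 UTC (May 9).
Vancouver is UTC−7:00, so local arrival = 00:14 − 7:00 = 17:14 on May 8.

17:14 on May 8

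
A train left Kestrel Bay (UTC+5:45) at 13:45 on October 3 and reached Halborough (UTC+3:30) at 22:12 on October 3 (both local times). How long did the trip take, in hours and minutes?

10 hours 42 minutes

Halborough is 2:15 behind Kestrel Bay.
Clock-face elapsed time (ignoring zones) is 8 hours 27 minutes.
Actual elapsed = 8 hours 27 minutes + 2:15 = 10 hours 42 minutes.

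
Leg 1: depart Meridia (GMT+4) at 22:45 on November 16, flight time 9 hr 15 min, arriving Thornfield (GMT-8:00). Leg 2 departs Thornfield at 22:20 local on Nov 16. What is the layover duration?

Convert departure to UTC: 22:45 − 4:00 = 18:45 UTC on Nov 16.
Add 9 hours 15 minutes flight time → 04:00 UTC (Nov 17).
Thornfield is UTC−8:00, so local arrival = 04:00 − 8:00 = 20:00 on Nov 16.
Layover = 22:20 − 20:00 = 2 hours 20 minutes.

2 hours 20 minutes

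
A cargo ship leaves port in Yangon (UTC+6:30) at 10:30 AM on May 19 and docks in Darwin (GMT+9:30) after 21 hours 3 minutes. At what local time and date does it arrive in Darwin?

10:33 AM on May 20

Convert departure to UTC: 10:30 AM − 6:30 = 4:00 AM UTC on May 19.
Add 21 hours 3 minutes travel time → 1:03 AM UTC (May 20).
Darwin is UTC+9:30, so local arrival = 1:03 AM + 9:30 = 10:33 AM on May 20.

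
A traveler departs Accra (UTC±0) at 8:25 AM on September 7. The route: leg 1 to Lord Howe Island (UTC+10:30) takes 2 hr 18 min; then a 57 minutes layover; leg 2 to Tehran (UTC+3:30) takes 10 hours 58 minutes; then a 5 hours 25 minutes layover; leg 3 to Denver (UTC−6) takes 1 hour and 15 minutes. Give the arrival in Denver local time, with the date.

11:18 PM on September 7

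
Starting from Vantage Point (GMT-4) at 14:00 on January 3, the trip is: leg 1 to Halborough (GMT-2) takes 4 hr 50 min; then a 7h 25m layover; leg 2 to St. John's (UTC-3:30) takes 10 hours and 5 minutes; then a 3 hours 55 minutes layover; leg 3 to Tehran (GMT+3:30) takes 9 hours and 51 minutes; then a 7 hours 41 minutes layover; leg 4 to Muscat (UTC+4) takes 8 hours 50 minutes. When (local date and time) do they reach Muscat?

02:37 on Jan 6

Convert departure to UTC: 14:00 + 4:00 = 18:00 UTC on Jan 3.
Add 4 hours and 50 minutes leg 1 → 22:50 UTC.
Add 7 hours and 25 minutes layover in Halborough → 06:15 UTC (Jan 4).
Add 10 hours and 5 minutes leg 2 → 16:20 UTC.
Add 3 hours and 55 minutes layover in St. John's → 20:15 UTC.
Add 9 hours and 51 minutes leg 3 → 06:06 UTC (Jan 5).
Add 7 hours 41 minutes layover in Tehran → 13:47 UTC.
Add 8 hours 50 minutes leg 4 → 22:37 UTC.
Muscat is UTC+4:00, so local arrival = 22:37 + 4:00 = 02:37 on Jan 6.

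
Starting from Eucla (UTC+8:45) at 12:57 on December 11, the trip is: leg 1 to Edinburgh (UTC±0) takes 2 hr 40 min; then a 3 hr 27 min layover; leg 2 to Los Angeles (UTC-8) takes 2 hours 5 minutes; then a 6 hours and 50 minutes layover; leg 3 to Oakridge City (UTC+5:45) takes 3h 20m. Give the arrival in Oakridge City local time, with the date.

04:19 on December 12

Convert departure to UTC: 12:57 − 8:45 = 04:12 UTC on Dec 11.
Add 2 hours 40 minutes leg 1 → 06:52 UTC.
Add 3 hours and 27 minutes layover in Edinburgh → 10:19 UTC.
Add 2 hours and 5 minutes leg 2 → 12:24 UTC.
Add 6 hours and 50 minutes layover in Los Angeles → 19:14 UTC.
Add 3 hours 20 minutes leg 3 → 22:34 UTC.
Oakridge City is UTC+5:45, so local arrival = 22:34 + 5:45 = 04:19 on Dec 12.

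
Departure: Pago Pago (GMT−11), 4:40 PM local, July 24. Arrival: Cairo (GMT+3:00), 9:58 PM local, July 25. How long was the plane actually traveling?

Departure in UTC: 4:40 PM + 11:00 = 3:40 AM on Jul 25.
Arrival in UTC: 9:58 PM − 3:00 = 6:58 PM on Jul 25.
Elapsed = 6:58 PM − 3:40 AM = 15 hours 18 minutes.

15 hours 18 minutes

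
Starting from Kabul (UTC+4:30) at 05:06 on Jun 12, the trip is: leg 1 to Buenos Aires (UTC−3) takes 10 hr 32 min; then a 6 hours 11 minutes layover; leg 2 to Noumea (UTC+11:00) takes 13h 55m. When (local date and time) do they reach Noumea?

Convert departure to UTC: 05:06 − 4:30 = 00:36 UTC on Jun 12.
Add 10 hours and 32 minutes leg 1 → 11:08 UTC.
Add 6 hours 11 minutes layover in Buenos Aires → 17:19 UTC.
Add 13 hours 55 minutes leg 2 → 07:14 UTC (Jun 13).
Noumea is UTC+11:00, so local arrival = 07:14 + 11:00 = 18:14 on Jun 13.

18:14 on June 13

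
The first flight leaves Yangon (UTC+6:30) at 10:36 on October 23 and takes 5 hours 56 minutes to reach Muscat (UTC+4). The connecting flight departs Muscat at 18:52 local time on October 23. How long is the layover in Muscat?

Convert departure to UTC: 10:36 − 6:30 = 04:06 UTC on Oct 23.
Add 5 hours 56 minutes flight time → 10:02 UTC.
Muscat is UTC+4:00, so local arrival = 10:02 + 4:00 = 14:02 on Oct 23.
Layover = 18:52 − 14:02 = 4 hours 50 minutes.

4 hours 50 minutes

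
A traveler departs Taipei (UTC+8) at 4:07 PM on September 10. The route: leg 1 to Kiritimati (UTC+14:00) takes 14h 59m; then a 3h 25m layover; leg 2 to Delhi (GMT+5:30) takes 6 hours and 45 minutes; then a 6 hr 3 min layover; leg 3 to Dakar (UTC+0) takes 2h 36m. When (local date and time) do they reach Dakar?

5:55 PM on September 11

Convert departure to UTC: 4:07 PM − 8:00 = 8:07 AM UTC on Sep 10.
Add 14 hours and 59 minutes leg 1 → 11:06 PM UTC.
Add 3 hours and 25 minutes layover in Kiritimati → 2:31 AM UTC (Sep 11).
Add 6 hours 45 minutes leg 2 → 9:16 AM UTC.
Add 6 hours and 3 minutes layover in Delhi → 3:19 PM UTC.
Add 2 hours and 36 minutes leg 3 → 5:55 PM UTC.
Dakar is UTC+0, so local arrival is the same: 5:55 PM on Sep 11.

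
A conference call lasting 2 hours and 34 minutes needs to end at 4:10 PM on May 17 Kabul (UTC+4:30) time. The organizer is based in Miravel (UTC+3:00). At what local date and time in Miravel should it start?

12:06 PM on May 17

Target end time in UTC: 4:10 PM − 4:30 = 11:40 AM on May 17.
Subtract 2 hours and 34 minutes → start 9:06 AM UTC on May 17.
Miravel is UTC+3:00: 9:06 AM + 3:00 = 12:06 PM on May 17.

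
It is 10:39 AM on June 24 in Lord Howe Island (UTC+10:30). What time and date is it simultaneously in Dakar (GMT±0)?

12:09 AM on Jun 24

In UTC: 10:39 AM − 10:30 = 12:09 AM on Jun 24.
Dakar is UTC+0, so it is 12:09 AM on Jun 24.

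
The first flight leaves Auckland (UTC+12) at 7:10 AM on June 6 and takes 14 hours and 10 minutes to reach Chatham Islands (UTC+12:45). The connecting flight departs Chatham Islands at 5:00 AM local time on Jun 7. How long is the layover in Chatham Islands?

6 hours 55 minutes

Convert departure to UTC: 7:10 AM − 12:00 = 7:10 PM UTC on Jun 5.
Add 14 hours and 10 minutes flight time → 9:20 AM UTC (Jun 6).
Chatham Islands is UTC+12:45, so local arrival = 9:20 AM + 12:45 = 10:05 PM on Jun 6.
Layover = 5:00 AM − 10:05 PM (+1 day) = 6 hours 55 minutes.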